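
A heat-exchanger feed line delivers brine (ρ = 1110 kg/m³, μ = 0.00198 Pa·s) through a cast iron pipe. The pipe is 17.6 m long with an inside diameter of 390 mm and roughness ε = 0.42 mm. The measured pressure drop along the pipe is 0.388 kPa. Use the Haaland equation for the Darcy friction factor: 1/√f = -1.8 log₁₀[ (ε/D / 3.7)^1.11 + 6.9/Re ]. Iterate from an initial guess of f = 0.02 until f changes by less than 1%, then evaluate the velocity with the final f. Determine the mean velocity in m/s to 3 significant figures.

V ≈ 0.853 m/s

Rearranging Darcy-Weisbach: V = √(2·ΔP·D/(f·L·ρ)). With ε/D = 0.00042/0.39 = 0.00108, iterate starting from f = 0.02:
  f = 0.02 → V = √(2·388·0.39/(0.02·17.6·1110)) = 0.8801 m/s; Re = ρVD/μ = 1.924e+05; f → 0.02126
  f = 0.02126 → V = 0.8537 m/s; Re = 1.866e+05; f → 0.02129
Converged (Δf/f < 1%). With the final f = 0.02129: V = √(2·388·0.39/(0.02129·17.6·1110)) = 0.853 m/s.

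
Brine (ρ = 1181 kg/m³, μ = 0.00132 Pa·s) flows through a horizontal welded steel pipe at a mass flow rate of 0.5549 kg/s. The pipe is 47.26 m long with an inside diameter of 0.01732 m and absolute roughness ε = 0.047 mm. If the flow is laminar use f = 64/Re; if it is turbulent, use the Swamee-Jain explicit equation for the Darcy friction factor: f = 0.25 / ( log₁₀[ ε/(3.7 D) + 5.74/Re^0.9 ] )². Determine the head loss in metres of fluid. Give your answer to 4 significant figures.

A = πD²/4 = π(0.01732)²/4 = 0.0002356 m²; mean velocity V = ṁ/(ρA) = 0.5549/(1181 · 0.0002356) = 1.994 m/s.
Reynolds number Re = ρVD/μ = 1181 · 1.994 · 0.01732 / 0.00132 = 3.09e+04.
Re > 4000 → turbulent. Relative roughness ε/D = 4.7e-05/0.01732 = 0.00271. Swamee-Jain: f = 0.25/(log₁₀[0.00271/3.7 + 5.74/3.09e+04^0.9])² = 0.25/(log₁₀[0.000733 + 0.000522])² = 0.25/(-2.901)² = 0.0297.
Darcy-Weisbach: ΔP = f(L/D)(ρV²/2) = 0.0297·(47.26/0.01732)·(1181·1.994²/2) = 0.0297·2729·2348 = 1.903e+05 Pa.
Head loss h_f = ΔP/(ρg) = 1.903e+05/(1181·9.81) = 16.43 m.

h_f ≈ 16.43 m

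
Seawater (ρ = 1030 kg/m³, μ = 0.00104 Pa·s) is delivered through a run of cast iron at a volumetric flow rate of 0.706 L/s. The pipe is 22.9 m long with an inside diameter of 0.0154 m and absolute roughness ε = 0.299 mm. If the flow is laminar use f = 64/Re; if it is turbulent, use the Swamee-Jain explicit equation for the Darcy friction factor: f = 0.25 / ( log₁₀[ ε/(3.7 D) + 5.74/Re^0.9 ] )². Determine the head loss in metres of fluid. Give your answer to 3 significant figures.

h_f ≈ 53.5 m

Q = 0.706 L/s = 0.706/1000 = 0.000706 m³/s.
Cross-sectional area A = πD²/4 = π(0.0154)²/4 = 0.0001863 m²; mean velocity V = Q/A = 0.000706/0.0001863 = 3.79 m/s.
Reynolds number Re = ρVD/μ = 1030 · 3.79 · 0.0154 / 0.00104 = 5.781e+04.
Re > 4000 → turbulent. Relative roughness ε/D = 0.000299/0.0154 = 0.0194. Swamee-Jain: f = 0.25/(log₁₀[0.0194/3.7 + 5.74/5.781e+04^0.9])² = 0.25/(log₁₀[0.00525 + 0.000297])² = 0.25/(-2.256)² = 0.04912.
Darcy-Weisbach: ΔP = f(L/D)(ρV²/2) = 0.04912·(22.9/0.0154)·(1030·3.79²/2) = 0.04912·1487·7399 = 5.404e+05 Pa.
Head loss h_f = ΔP/(ρg) = 5.404e+05/(1030·9.81) = 53.5 m.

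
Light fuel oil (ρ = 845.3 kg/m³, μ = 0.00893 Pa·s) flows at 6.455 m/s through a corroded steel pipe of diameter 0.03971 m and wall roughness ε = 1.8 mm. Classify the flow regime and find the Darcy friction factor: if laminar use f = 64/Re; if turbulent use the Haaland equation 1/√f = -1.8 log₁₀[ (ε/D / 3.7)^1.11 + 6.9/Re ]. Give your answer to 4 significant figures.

Re = ρVD/μ = 845.3·6.455·0.03971/0.00893 = 2.426e+04.
Re > 4000 → turbulent. ε/D = 0.0018/0.03971 = 0.0453; Haaland: 1/√f = -1.8 log₁₀[0.00755 + 0.000284] = 3.791, so f = 0.06958.

f ≈ 0.06958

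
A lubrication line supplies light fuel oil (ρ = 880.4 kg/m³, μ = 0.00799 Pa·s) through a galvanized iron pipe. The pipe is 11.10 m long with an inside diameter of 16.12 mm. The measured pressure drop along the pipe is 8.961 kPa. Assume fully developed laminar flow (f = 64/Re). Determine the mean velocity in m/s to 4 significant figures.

For laminar flow, f = 64/Re with Re = ρVD/μ, so Darcy-Weisbach reduces to ΔP = 32μLV/D². Solving for V: V = ΔP·D²/(32μL) = 8961·(0.01612)²/(32·0.00799·11.1) = 0.8205 m/s.
Check: Re = ρVD/μ = 880.4·0.8205·0.01612/0.00799 = 1457 < 2300, so the laminar assumption holds.

V ≈ 0.8205 m/s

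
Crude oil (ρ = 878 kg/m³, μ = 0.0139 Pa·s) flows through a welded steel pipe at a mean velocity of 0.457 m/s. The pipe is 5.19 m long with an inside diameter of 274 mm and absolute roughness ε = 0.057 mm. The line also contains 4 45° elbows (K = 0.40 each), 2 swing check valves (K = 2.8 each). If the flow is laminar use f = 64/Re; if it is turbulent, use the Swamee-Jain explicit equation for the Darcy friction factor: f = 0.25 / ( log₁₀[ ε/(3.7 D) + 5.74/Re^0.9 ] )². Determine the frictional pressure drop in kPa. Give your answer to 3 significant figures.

Reynolds number Re = ρVD/μ = 878 · 0.457 · 0.274 / 0.0139 = 7909.
Re > 4000 → turbulent. Relative roughness ε/D = 5.7e-05/0.274 = 0.000208. Swamee-Jain: f = 0.25/(log₁₀[0.000208/3.7 + 5.74/7909^0.9])² = 0.25/(log₁₀[5.62e-05 + 0.00178])² = 0.25/(-2.736)² = 0.0334.
Total minor-loss coefficient ΣK = 4·0.4 + 2·2.8 = 7.2.
ΔP = [f·L/D + ΣK]·(ρV²/2) = [0.0334·5.19/0.274 + 7.2]·(878·0.457²/2) = [0.6326 + 7.2]·91.68 = 718.1 Pa.
ΔP = 718.1 Pa = 0.718 kPa.

ΔP ≈ 0.718 kPa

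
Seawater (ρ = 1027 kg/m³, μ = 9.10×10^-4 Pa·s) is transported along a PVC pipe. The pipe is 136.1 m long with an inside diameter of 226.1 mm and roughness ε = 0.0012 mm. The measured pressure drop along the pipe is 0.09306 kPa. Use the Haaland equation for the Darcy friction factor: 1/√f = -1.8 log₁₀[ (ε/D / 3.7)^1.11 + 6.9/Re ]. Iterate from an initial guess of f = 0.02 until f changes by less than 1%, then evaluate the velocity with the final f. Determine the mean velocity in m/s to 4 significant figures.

V ≈ 0.1131 m/s

Rearranging Darcy-Weisbach: V = √(2·ΔP·D/(f·L·ρ)). With ε/D = 1.2e-06/0.2261 = 5.31e-06, iterate starting from f = 0.02:
  f = 0.02 → V = √(2·93.06·0.2261/(0.02·136.1·1027)) = 0.1227 m/s; Re = ρVD/μ = 3.131e+04; f → 0.02309
  f = 0.02309 → V = 0.1142 m/s; Re = 2.914e+04; f → 0.02349
  f = 0.02349 → V = 0.1132 m/s; Re = 2.889e+04; f → 0.02354
Converged (Δf/f < 1%). With the final f = 0.02354: V = √(2·93.06·0.2261/(0.02354·136.1·1027)) = 0.1131 m/s.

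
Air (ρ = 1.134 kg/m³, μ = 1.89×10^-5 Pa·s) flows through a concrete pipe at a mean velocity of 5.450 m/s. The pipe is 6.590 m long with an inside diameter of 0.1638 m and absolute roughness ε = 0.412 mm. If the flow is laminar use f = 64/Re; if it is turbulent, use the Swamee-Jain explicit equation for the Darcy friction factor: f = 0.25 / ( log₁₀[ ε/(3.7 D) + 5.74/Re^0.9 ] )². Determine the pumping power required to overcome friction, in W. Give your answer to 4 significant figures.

P ≈ 2.160 W

Reynolds number Re = ρVD/μ = 1.134 · 5.45 · 0.1638 / 1.89e-05 = 5.356e+04.
Re > 4000 → turbulent. Relative roughness ε/D = 0.000412/0.1638 = 0.00252. Swamee-Jain: f = 0.25/(log₁₀[0.00252/3.7 + 5.74/5.356e+04^0.9])² = 0.25/(log₁₀[0.00068 + 0.000318])² = 0.25/(-3.001)² = 0.02776.
Darcy-Weisbach: ΔP = f(L/D)(ρV²/2) = 0.02776·(6.59/0.1638)·(1.134·5.45²/2) = 0.02776·40.23·16.84 = 18.81 Pa.
Q = V·A = 5.45·0.02107 = 0.1148 m³/s.
Pumping power P = QΔP = 0.1148·18.81 = 2.1604 W = 2.160 W.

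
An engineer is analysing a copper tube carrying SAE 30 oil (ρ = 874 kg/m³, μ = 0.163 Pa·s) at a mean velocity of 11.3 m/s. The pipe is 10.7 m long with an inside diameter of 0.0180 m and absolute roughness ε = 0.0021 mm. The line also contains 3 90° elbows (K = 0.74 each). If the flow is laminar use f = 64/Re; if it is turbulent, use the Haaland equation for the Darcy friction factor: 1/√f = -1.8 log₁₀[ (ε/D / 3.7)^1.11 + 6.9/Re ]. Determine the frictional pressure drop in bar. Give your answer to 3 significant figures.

Reynolds number Re = ρVD/μ = 874 · 11.3 · 0.018 / 0.163 = 1091.
Re < 2300 → laminar flow, so f = 64/Re = 64/1091 = 0.05868 (the turbulent correlation is not needed).
Total minor-loss coefficient ΣK = 3·0.74 = 2.22.
ΔP = [f·L/D + ΣK]·(ρV²/2) = [0.05868·10.7/0.018 + 2.22]·(874·11.3²/2) = [34.88 + 2.22]·5.58e+04 = 2.07e+06 Pa.
ΔP = 2.07e+06 Pa = 20.7 bar.

ΔP ≈ 20.7 bar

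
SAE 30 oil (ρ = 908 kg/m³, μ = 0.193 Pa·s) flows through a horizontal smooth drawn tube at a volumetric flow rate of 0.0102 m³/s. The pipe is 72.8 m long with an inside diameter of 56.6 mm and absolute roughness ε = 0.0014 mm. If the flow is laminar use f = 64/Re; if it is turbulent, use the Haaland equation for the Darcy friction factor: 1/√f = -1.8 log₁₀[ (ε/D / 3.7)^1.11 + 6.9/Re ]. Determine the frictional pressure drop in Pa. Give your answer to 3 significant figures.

Cross-sectional area A = πD²/4 = π(0.0566)²/4 = 0.002516 m²; mean velocity V = Q/A = 0.0102/0.002516 = 4.054 m/s.
Reynolds number Re = ρVD/μ = 908 · 4.054 · 0.0566 / 0.193 = 1079.
Re < 2300 → laminar flow, so f = 64/Re = 64/1079 = 0.05929 (the turbulent correlation is not needed).
Darcy-Weisbach: ΔP = f(L/D)(ρV²/2) = 0.05929·(72.8/0.0566)·(908·4.054²/2) = 0.05929·1286·7461 = 5.69e+05 Pa.

ΔP ≈ 569000 Pa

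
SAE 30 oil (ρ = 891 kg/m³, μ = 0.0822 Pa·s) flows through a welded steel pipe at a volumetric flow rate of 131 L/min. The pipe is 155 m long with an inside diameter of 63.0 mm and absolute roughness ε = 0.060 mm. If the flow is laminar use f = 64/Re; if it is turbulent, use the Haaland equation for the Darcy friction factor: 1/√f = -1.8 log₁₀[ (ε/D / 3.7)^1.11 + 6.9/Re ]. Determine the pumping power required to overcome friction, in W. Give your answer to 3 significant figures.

P ≈ 157 W

Q = 131 L/min = 131/60000 = 0.002183 m³/s.
Cross-sectional area A = πD²/4 = π(0.063)²/4 = 0.003117 m²; mean velocity V = Q/A = 0.002183/0.003117 = 0.7004 m/s.
Reynolds number Re = ρVD/μ = 891 · 0.7004 · 0.063 / 0.0822 = 478.3.
Re < 2300 → laminar flow, so f = 64/Re = 64/478.3 = 0.1338 (the turbulent correlation is not needed).
Darcy-Weisbach: ΔP = f(L/D)(ρV²/2) = 0.1338·(155/0.063)·(891·0.7004²/2) = 0.1338·2460·218.5 = 7.195e+04 Pa.
Pumping power P = QΔP = 0.002183·7.195e+04 = 157.1 W = 157 W.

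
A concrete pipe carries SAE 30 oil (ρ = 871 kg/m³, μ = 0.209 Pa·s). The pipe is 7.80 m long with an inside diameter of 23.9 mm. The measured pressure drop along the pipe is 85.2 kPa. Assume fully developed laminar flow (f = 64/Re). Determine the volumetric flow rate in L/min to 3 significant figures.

For laminar flow, f = 64/Re with Re = ρVD/μ, so Darcy-Weisbach reduces to ΔP = 32μLV/D². Solving for V: V = ΔP·D²/(32μL) = 8.52e+04·(0.0239)²/(32·0.209·7.8) = 0.9329 m/s.
Check: Re = ρVD/μ = 871·0.9329·0.0239/0.209 = 92.92 < 2300, so the laminar assumption holds.
Q = V·A = 0.9329·(π/4·0.0239²) = 0.0004185 m³/s = 25.1 L/min.

Q ≈ 25.1 L/min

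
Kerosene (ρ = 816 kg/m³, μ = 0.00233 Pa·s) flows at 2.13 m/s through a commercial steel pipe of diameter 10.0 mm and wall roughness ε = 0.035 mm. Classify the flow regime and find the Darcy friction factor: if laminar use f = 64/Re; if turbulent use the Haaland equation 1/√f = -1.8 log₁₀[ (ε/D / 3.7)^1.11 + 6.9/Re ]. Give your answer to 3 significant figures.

Re = ρVD/μ = 816·2.13·0.01/0.00233 = 7460.
Re > 4000 → turbulent. ε/D = 3.5e-05/0.01 = 0.0035; Haaland: 1/√f = -1.8 log₁₀[0.00044 + 0.000925] = 5.157, so f = 0.0376.

f ≈ 0.0376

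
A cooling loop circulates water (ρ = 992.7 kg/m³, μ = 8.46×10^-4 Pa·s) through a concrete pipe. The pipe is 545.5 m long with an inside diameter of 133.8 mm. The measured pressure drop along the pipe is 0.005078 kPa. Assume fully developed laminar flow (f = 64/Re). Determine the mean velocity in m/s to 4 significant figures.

V ≈ 0.006156 m/s

For laminar flow, f = 64/Re with Re = ρVD/μ, so Darcy-Weisbach reduces to ΔP = 32μLV/D². Solving for V: V = ΔP·D²/(32μL) = 5.078·(0.1338)²/(32·0.000846·545.5) = 0.006156 m/s.
Check: Re = ρVD/μ = 992.7·0.006156·0.1338/0.000846 = 966.5 < 2300, so the laminar assumption holds.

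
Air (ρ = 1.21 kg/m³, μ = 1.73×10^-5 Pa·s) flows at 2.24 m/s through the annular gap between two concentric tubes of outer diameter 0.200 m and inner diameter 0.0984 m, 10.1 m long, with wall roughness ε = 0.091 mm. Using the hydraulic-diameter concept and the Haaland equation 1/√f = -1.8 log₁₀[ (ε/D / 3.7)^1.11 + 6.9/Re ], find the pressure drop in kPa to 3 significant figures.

ΔP ≈ 0.00868 kPa

Hydraulic diameter D_h = 4A/P = D_o - D_i = 0.2 - 0.0984 = 0.1016 m.
Re = ρVD_h/μ = 1.21·2.24·0.1016/1.73e-05 = 1.592e+04.
ε/D_h = 9.1e-05/0.1016 = 0.000896; Haaland gives 1/√f = -1.8 log₁₀[9.69e-05+0.000433] = 5.896, so f = 0.02877.
ΔP = f(L/D_h)(ρV²/2) = 0.02877·10.1/0.1016·3.036 = 8.682 Pa.
ΔP = 0.00868 kPa.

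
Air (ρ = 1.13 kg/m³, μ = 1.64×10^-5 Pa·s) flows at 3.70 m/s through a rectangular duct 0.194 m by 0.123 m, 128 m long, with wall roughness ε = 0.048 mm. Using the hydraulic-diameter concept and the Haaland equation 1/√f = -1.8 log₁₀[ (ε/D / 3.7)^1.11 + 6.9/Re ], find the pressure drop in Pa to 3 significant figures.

ΔP ≈ 150 Pa

Hydraulic diameter D_h = 4A/P = 4·(0.194·0.123)/(2·(0.194+0.123)) = 0.09545/0.634 = 0.1505 m.
Re = ρVD_h/μ = 1.13·3.7·0.1505/1.64e-05 = 3.838e+04.
ε/D_h = 4.8e-05/0.1505 = 0.000319; Haaland gives 1/√f = -1.8 log₁₀[3.08e-05+0.00018] = 6.618, so f = 0.02283.
ΔP = f(L/D_h)(ρV²/2) = 0.02283·128/0.1505·7.735 = 150.2 Pa.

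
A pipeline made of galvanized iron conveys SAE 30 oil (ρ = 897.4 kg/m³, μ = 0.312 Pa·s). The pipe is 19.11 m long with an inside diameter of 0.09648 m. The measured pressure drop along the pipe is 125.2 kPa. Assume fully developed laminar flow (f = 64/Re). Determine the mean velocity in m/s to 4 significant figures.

For laminar flow, f = 64/Re with Re = ρVD/μ, so Darcy-Weisbach reduces to ΔP = 32μLV/D². Solving for V: V = ΔP·D²/(32μL) = 1.252e+05·(0.09648)²/(32·0.312·19.11) = 6.108 m/s.
Check: Re = ρVD/μ = 897.4·6.108·0.09648/0.312 = 1695 < 2300, so the laminar assumption holds.

V ≈ 6.108 m/s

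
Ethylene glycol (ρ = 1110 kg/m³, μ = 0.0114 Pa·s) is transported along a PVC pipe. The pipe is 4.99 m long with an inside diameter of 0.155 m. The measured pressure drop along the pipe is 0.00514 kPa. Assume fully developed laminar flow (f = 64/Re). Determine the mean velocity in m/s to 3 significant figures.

V ≈ 0.0678 m/s

For laminar flow, f = 64/Re with Re = ρVD/μ, so Darcy-Weisbach reduces to ΔP = 32μLV/D². Solving for V: V = ΔP·D²/(32μL) = 5.14·(0.155)²/(32·0.0114·4.99) = 0.06784 m/s.
Check: Re = ρVD/μ = 1110·0.06784·0.155/0.0114 = 1024 < 2300, so the laminar assumption holds.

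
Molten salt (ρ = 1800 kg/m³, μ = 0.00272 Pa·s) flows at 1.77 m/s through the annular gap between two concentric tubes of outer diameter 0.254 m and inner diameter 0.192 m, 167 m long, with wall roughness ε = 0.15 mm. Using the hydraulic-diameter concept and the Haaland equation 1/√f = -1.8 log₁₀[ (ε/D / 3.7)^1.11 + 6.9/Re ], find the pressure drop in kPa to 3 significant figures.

Hydraulic diameter D_h = 4A/P = D_o - D_i = 0.254 - 0.192 = 0.062 m.
Re = ρVD_h/μ = 1800·1.77·0.062/0.00272 = 7.262e+04.
ε/D_h = 0.00015/0.062 = 0.00242; Haaland gives 1/√f = -1.8 log₁₀[0.000292+9.5e-05] = 6.142, so f = 0.02651.
ΔP = f(L/D_h)(ρV²/2) = 0.02651·167/0.062·2820 = 2.013e+05 Pa.
ΔP = 201 kPa.

ΔP ≈ 201 kPa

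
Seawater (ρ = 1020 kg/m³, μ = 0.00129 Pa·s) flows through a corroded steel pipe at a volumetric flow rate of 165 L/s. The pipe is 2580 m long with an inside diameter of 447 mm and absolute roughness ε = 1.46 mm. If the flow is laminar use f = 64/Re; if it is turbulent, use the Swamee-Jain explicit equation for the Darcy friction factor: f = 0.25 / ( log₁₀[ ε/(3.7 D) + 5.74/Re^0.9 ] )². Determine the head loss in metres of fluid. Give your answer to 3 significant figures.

Q = 165 L/s = 165/1000 = 0.165 m³/s.
Cross-sectional area A = πD²/4 = π(0.447)²/4 = 0.1569 m²; mean velocity V = Q/A = 0.165/0.1569 = 1.051 m/s.
Reynolds number Re = ρVD/μ = 1020 · 1.051 · 0.447 / 0.00129 = 3.716e+05.
Re > 4000 → turbulent. Relative roughness ε/D = 0.00146/0.447 = 0.00327. Swamee-Jain: f = 0.25/(log₁₀[0.00327/3.7 + 5.74/3.716e+05^0.9])² = 0.25/(log₁₀[0.000883 + 5.57e-05])² = 0.25/(-3.028)² = 0.02727.
Darcy-Weisbach: ΔP = f(L/D)(ρV²/2) = 0.02727·(2580/0.447)·(1020·1.051²/2) = 0.02727·5772·563.8 = 8.875e+04 Pa.
Head loss h_f = ΔP/(ρg) = 8.875e+04/(1020·9.81) = 8.87 m.

h_f ≈ 8.87 m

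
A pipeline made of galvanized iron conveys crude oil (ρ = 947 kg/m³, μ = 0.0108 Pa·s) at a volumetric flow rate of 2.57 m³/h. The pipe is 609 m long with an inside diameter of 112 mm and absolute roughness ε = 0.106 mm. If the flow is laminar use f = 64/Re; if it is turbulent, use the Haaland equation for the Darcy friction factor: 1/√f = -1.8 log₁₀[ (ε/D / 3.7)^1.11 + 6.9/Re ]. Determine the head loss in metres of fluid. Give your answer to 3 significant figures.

Q = 2.57 m³/h = 2.57/3600 = 0.0007139 m³/s.
Cross-sectional area A = πD²/4 = π(0.112)²/4 = 0.009852 m²; mean velocity V = Q/A = 0.0007139/0.009852 = 0.07246 m/s.
Reynolds number Re = ρVD/μ = 947 · 0.07246 · 0.112 / 0.0108 = 711.6.
Re < 2300 → laminar flow, so f = 64/Re = 64/711.6 = 0.08994 (the turbulent correlation is not needed).
Darcy-Weisbach: ΔP = f(L/D)(ρV²/2) = 0.08994·(609/0.112)·(947·0.07246²/2) = 0.08994·5438·2.486 = 1216 Pa.
Head loss h_f = ΔP/(ρg) = 1216/(947·9.81) = 0.131 m.

h_f ≈ 0.131 m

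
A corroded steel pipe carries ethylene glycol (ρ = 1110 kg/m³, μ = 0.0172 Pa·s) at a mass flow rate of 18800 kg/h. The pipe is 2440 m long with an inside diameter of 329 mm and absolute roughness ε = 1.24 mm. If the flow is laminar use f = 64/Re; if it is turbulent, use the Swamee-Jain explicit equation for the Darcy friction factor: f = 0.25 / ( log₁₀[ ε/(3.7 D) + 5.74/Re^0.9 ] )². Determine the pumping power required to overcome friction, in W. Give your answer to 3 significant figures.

P ≈ 3.23 W

ṁ = 18800 kg/h = 18800/3600 = 5.222 kg/s.
A = πD²/4 = π(0.329)²/4 = 0.08501 m²; mean velocity V = ṁ/(ρA) = 5.222/(1110 · 0.08501) = 0.05534 m/s.
Reynolds number Re = ρVD/μ = 1110 · 0.05534 · 0.329 / 0.0172 = 1175.
Re < 2300 → laminar flow, so f = 64/Re = 64/1175 = 0.05447 (the turbulent correlation is not needed).
Darcy-Weisbach: ΔP = f(L/D)(ρV²/2) = 0.05447·(2440/0.329)·(1110·0.05534²/2) = 0.05447·7416·1.7 = 686.6 Pa.
Q = ṁ/ρ = 5.222/1110 = 0.004705 m³/s.
Pumping power P = QΔP = 0.004705·686.6 = 3.230 W = 3.23 W.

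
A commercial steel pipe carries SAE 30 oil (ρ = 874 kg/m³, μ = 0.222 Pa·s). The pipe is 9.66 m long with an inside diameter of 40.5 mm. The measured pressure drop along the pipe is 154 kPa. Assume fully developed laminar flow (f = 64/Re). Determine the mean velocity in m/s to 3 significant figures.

For laminar flow, f = 64/Re with Re = ρVD/μ, so Darcy-Weisbach reduces to ΔP = 32μLV/D². Solving for V: V = ΔP·D²/(32μL) = 1.54e+05·(0.0405)²/(32·0.222·9.66) = 3.681 m/s.
Check: Re = ρVD/μ = 874·3.681·0.0405/0.222 = 586.9 < 2300, so the laminar assumption holds.

V ≈ 3.68 m/s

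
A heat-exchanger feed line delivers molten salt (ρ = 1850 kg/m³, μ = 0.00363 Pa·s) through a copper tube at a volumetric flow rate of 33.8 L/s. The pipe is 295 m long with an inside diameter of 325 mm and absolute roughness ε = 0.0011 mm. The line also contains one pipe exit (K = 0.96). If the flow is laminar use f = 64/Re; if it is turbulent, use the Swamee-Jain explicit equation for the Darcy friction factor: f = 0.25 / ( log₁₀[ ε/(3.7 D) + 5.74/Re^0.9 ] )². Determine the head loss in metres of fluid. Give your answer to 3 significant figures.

Q = 33.8 L/s = 33.8/1000 = 0.0338 m³/s.
Cross-sectional area A = πD²/4 = π(0.325)²/4 = 0.08296 m²; mean velocity V = Q/A = 0.0338/0.08296 = 0.4074 m/s.
Reynolds number Re = ρVD/μ = 1850 · 0.4074 · 0.325 / 0.00363 = 6.749e+04.
Re > 4000 → turbulent. Relative roughness ε/D = 1.1e-06/0.325 = 3.38e-06. Swamee-Jain: f = 0.25/(log₁₀[3.38e-06/3.7 + 5.74/6.749e+04^0.9])² = 0.25/(log₁₀[9.15e-07 + 0.000259])² = 0.25/(-3.586)² = 0.01944.
Total minor-loss coefficient ΣK = 1·0.96 = 0.96.
ΔP = [f·L/D + ΣK]·(ρV²/2) = [0.01944·295/0.325 + 0.96]·(1850·0.4074²/2) = [17.65 + 0.96]·153.6 = 2857 Pa.
Head loss h_f = ΔP/(ρg) = 2857/(1850·9.81) = 0.157 m.

h_f ≈ 0.157 m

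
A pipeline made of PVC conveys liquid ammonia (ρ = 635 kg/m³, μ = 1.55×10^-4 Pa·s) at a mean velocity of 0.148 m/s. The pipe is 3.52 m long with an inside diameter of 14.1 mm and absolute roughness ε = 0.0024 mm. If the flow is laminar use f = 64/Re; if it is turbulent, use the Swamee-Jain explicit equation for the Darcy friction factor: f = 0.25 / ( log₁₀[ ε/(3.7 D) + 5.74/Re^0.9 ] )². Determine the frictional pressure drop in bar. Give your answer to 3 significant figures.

Reynolds number Re = ρVD/μ = 635 · 0.148 · 0.0141 / 0.000155 = 8549.
Re > 4000 → turbulent. Relative roughness ε/D = 2.4e-06/0.0141 = 0.00017. Swamee-Jain: f = 0.25/(log₁₀[0.00017/3.7 + 5.74/8549^0.9])² = 0.25/(log₁₀[4.6e-05 + 0.00166])² = 0.25/(-2.768)² = 0.03263.
Darcy-Weisbach: ΔP = f(L/D)(ρV²/2) = 0.03263·(3.52/0.0141)·(635·0.148²/2) = 0.03263·249.6·6.955 = 56.65 Pa.
ΔP = 56.65 Pa = 5.67×10^-4 bar.

ΔP ≈ 5.67×10^-4 bar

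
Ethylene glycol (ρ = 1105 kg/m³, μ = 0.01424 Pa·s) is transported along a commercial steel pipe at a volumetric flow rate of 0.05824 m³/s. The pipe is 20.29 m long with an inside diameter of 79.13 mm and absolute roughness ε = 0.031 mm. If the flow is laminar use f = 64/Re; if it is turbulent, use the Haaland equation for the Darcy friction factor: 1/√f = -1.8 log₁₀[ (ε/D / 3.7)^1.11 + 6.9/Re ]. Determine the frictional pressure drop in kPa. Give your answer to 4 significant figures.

ΔP ≈ 408.5 kPa

Cross-sectional area A = πD²/4 = π(0.07913)²/4 = 0.004918 m²; mean velocity V = Q/A = 0.05824/0.004918 = 11.84 m/s.
Reynolds number Re = ρVD/μ = 1105 · 11.84 · 0.07913 / 0.0142 = 7.272e+04.
Re > 4000 → turbulent. Relative roughness ε/D = 3.1e-05/0.07913 = 0.000392. Haaland: 1/√f = -1.8 log₁₀[(0.000392/3.7)^1.11 + 6.9/7.272e+04] = -1.8 log₁₀[3.87e-05 + 9.49e-05] = 6.974, so f = 0.02056.
Darcy-Weisbach: ΔP = f(L/D)(ρV²/2) = 0.02056·(20.29/0.07913)·(1105·11.84²/2) = 0.02056·256.4·7.749e+04 = 4.085e+05 Pa.
ΔP = 4.085e+05 Pa = 408.5 kPa.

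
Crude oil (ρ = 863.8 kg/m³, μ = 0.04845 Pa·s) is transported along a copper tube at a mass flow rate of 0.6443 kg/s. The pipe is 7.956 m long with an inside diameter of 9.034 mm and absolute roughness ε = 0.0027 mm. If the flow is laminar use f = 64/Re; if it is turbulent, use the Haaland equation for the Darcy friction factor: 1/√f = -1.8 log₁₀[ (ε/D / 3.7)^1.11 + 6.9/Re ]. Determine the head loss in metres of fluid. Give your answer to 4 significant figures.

A = πD²/4 = π(0.009034)²/4 = 6.41e-05 m²; mean velocity V = ṁ/(ρA) = 0.6443/(863.8 · 6.41e-05) = 11.64 m/s.
Reynolds number Re = ρVD/μ = 863.8 · 11.64 · 0.009034 / 0.0485 = 1874.
Re < 2300 → laminar flow, so f = 64/Re = 64/1874 = 0.03415 (the turbulent correlation is not needed).
Darcy-Weisbach: ΔP = f(L/D)(ρV²/2) = 0.03415·(7.956/0.009034)·(863.8·11.64²/2) = 0.03415·880.7·5.848e+04 = 1.759e+06 Pa.
Head loss h_f = ΔP/(ρg) = 1.759e+06/(863.8·9.81) = 207.5 m.

h_f ≈ 207.5 m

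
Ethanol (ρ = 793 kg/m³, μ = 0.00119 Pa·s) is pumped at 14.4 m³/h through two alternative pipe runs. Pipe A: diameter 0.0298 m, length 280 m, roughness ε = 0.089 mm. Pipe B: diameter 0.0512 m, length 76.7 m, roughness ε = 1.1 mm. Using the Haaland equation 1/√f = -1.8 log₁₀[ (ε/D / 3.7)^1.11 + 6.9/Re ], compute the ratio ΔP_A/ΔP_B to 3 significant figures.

ΔP_A/ΔP_B ≈ 29.4

Pipe A: V = Q/A = 0.004/0.0006975 = 5.735 m/s; Re = 1.139e+05; ε/D = 0.00299; Haaland → f = 0.02722; ΔP_A = f(L/D)(ρV²/2) = 3.336e+06 Pa.
Pipe B: V = Q/A = 0.004/0.002059 = 1.943 m/s; Re = 6.629e+04; ε/D = 0.0215; Haaland → f = 0.05065; ΔP_B = f(L/D)(ρV²/2) = 1.136e+05 Pa.
ΔP_A/ΔP_B = 3.336e+06/1.136e+05 = 29.4.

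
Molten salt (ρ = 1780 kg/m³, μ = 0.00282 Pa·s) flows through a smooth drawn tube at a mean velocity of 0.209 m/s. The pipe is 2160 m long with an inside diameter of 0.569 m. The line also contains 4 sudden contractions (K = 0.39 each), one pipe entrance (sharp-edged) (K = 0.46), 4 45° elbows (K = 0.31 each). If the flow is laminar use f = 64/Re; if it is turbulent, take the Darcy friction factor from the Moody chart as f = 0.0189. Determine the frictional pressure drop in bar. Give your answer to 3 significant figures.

Reynolds number Re = ρVD/μ = 1780 · 0.209 · 0.569 / 0.00282 = 7.506e+04.
Re > 4000 → turbulent; use the Moody-chart value f = 0.0189.
Total minor-loss coefficient ΣK = 4·0.39 + 1·0.46 + 4·0.31 = 3.26.
ΔP = [f·L/D + ΣK]·(ρV²/2) = [0.0189·2160/0.569 + 3.26]·(1780·0.209²/2) = [71.75 + 3.26]·38.88 = 2916 Pa.
ΔP = 2916 Pa = 0.0292 bar.

ΔP ≈ 0.0292 bar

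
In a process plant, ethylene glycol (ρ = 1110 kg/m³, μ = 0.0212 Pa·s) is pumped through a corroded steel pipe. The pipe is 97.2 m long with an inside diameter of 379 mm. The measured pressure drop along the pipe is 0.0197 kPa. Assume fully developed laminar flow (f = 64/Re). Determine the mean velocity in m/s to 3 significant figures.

V ≈ 0.0429 m/s

For laminar flow, f = 64/Re with Re = ρVD/μ, so Darcy-Weisbach reduces to ΔP = 32μLV/D². Solving for V: V = ΔP·D²/(32μL) = 19.7·(0.379)²/(32·0.0212·97.2) = 0.04291 m/s.
Check: Re = ρVD/μ = 1110·0.04291·0.379/0.0212 = 851.6 < 2300, so the laminar assumption holds.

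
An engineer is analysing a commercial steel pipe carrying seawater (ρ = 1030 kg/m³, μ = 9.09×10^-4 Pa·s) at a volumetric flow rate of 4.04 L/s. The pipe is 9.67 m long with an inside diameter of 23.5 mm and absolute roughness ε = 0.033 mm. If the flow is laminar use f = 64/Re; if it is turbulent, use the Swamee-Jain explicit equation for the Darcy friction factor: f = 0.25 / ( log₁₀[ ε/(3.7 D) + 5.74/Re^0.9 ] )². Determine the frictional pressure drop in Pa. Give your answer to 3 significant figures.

ΔP ≈ 413000 Pa

Q = 4.04 L/s = 4.04/1000 = 0.00404 m³/s.
Cross-sectional area A = πD²/4 = π(0.0235)²/4 = 0.0004337 m²; mean velocity V = Q/A = 0.00404/0.0004337 = 9.314 m/s.
Reynolds number Re = ρVD/μ = 1030 · 9.314 · 0.0235 / 0.000909 = 2.48e+05.
Re > 4000 → turbulent. Relative roughness ε/D = 3.3e-05/0.0235 = 0.0014. Swamee-Jain: f = 0.25/(log₁₀[0.0014/3.7 + 5.74/2.48e+05^0.9])² = 0.25/(log₁₀[0.00038 + 8.01e-05])² = 0.25/(-3.338)² = 0.02244.
Darcy-Weisbach: ΔP = f(L/D)(ρV²/2) = 0.02244·(9.67/0.0235)·(1030·9.314²/2) = 0.02244·411.5·4.468e+04 = 4.126e+05 Pa.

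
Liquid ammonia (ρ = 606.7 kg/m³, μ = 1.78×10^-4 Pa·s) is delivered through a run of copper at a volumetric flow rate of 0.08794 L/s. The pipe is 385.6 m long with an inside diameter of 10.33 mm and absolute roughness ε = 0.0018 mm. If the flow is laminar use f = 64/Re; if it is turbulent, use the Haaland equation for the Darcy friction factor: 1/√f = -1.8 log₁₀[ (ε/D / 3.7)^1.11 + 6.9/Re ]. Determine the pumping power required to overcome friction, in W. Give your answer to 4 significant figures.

Q = 0.08794 L/s = 0.08794/1000 = 8.794e-05 m³/s.
Cross-sectional area A = πD²/4 = π(0.01033)²/4 = 8.381e-05 m²; mean velocity V = Q/A = 8.794e-05/8.381e-05 = 1.049 m/s.
Reynolds number Re = ρVD/μ = 606.7 · 1.049 · 0.01033 / 0.000178 = 3.694e+04.
Re > 4000 → turbulent. Relative roughness ε/D = 1.8e-06/0.01033 = 0.000174. Haaland: 1/√f = -1.8 log₁₀[(0.000174/3.7)^1.11 + 6.9/3.694e+04] = -1.8 log₁₀[1.57e-05 + 0.000187] = 6.648, so f = 0.02262.
Darcy-Weisbach: ΔP = f(L/D)(ρV²/2) = 0.02262·(385.6/0.01033)·(606.7·1.049²/2) = 0.02262·3.733e+04·334 = 2.821e+05 Pa.
Pumping power P = QΔP = 8.794e-05·2.821e+05 = 24.804 W = 24.80 W.

P ≈ 24.80 W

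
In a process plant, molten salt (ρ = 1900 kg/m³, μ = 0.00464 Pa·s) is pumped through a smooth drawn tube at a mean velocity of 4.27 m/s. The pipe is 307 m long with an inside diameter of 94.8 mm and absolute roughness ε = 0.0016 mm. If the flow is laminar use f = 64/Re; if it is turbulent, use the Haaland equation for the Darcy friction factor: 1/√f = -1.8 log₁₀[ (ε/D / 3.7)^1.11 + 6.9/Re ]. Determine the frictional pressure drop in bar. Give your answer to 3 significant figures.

ΔP ≈ 9.07 bar

Reynolds number Re = ρVD/μ = 1900 · 4.27 · 0.0948 / 0.00464 = 1.658e+05.
Re > 4000 → turbulent. Relative roughness ε/D = 1.6e-06/0.0948 = 1.69e-05. Haaland: 1/√f = -1.8 log₁₀[(1.69e-05/3.7)^1.11 + 6.9/1.658e+05] = -1.8 log₁₀[1.18e-06 + 4.16e-05] = 7.863, so f = 0.01617.
Darcy-Weisbach: ΔP = f(L/D)(ρV²/2) = 0.01617·(307/0.0948)·(1900·4.27²/2) = 0.01617·3238·1.732e+04 = 9.072e+05 Pa.
ΔP = 9.072e+05 Pa = 9.07 bar.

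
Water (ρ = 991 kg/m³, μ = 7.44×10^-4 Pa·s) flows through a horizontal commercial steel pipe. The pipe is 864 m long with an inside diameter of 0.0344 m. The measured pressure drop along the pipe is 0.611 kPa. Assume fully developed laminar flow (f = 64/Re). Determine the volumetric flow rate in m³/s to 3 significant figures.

Q ≈ 3.27×10^-5 m³/s

For laminar flow, f = 64/Re with Re = ρVD/μ, so Darcy-Weisbach reduces to ΔP = 32μLV/D². Solving for V: V = ΔP·D²/(32μL) = 611·(0.0344)²/(32·0.000744·864) = 0.03515 m/s.
Check: Re = ρVD/μ = 991·0.03515·0.0344/0.000744 = 1611 < 2300, so the laminar assumption holds.
Q = V·A = 0.03515·(π/4·0.0344²) = 3.267e-05 m³/s = 3.27×10^-5 m³/s.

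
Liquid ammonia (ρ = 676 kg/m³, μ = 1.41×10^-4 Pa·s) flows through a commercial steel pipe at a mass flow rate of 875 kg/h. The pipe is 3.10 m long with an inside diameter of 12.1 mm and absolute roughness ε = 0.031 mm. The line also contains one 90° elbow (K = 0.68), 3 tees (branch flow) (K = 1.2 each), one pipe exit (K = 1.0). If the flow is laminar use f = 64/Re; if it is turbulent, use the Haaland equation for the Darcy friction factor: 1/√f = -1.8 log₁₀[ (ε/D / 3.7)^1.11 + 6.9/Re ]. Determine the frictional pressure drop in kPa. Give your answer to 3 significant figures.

ΔP ≈ 39.3 kPa

ṁ = 875 kg/h = 875/3600 = 0.2431 kg/s.
A = πD²/4 = π(0.0121)²/4 = 0.000115 m²; mean velocity V = ṁ/(ρA) = 0.2431/(676 · 0.000115) = 3.127 m/s.
Reynolds number Re = ρVD/μ = 676 · 3.127 · 0.0121 / 0.000141 = 1.814e+05.
Re > 4000 → turbulent. Relative roughness ε/D = 3.1e-05/0.0121 = 0.00256. Haaland: 1/√f = -1.8 log₁₀[(0.00256/3.7)^1.11 + 6.9/1.814e+05] = -1.8 log₁₀[0.000311 + 3.8e-05] = 6.223, so f = 0.02582.
Total minor-loss coefficient ΣK = 1·0.68 + 3·1.2 + 1·1 = 5.28.
ΔP = [f·L/D + ΣK]·(ρV²/2) = [0.02582·3.1/0.0121 + 5.28]·(676·3.127²/2) = [6.616 + 5.28]·3305 = 3.931e+04 Pa.
ΔP = 3.931e+04 Pa = 39.3 kPa.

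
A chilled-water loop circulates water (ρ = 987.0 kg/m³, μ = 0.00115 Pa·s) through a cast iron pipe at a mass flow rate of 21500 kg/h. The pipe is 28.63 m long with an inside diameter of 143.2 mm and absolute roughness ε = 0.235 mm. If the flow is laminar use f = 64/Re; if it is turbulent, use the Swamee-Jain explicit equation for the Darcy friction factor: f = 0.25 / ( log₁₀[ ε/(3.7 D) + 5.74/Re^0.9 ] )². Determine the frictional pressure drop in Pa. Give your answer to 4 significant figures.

ṁ = 21500 kg/h = 21500/3600 = 5.972 kg/s.
A = πD²/4 = π(0.1432)²/4 = 0.01611 m²; mean velocity V = ṁ/(ρA) = 5.972/(987 · 0.01611) = 0.3757 m/s.
Reynolds number Re = ρVD/μ = 987 · 0.3757 · 0.1432 / 0.00115 = 4.617e+04.
Re > 4000 → turbulent. Relative roughness ε/D = 0.000235/0.1432 = 0.00164. Swamee-Jain: f = 0.25/(log₁₀[0.00164/3.7 + 5.74/4.617e+04^0.9])² = 0.25/(log₁₀[0.000444 + 0.000364])² = 0.25/(-3.093)² = 0.02613.
Darcy-Weisbach: ΔP = f(L/D)(ρV²/2) = 0.02613·(28.63/0.1432)·(987·0.3757²/2) = 0.02613·199.9·69.66 = 364 Pa.

ΔP ≈ 364.0 Pa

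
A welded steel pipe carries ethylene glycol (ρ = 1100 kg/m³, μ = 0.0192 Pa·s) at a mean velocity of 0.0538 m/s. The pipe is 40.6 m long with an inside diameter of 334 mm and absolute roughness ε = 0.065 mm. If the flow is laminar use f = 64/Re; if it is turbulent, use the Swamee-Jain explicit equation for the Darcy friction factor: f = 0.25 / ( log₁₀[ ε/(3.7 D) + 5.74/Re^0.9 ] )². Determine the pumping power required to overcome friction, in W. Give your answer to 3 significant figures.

Reynolds number Re = ρVD/μ = 1100 · 0.0538 · 0.334 / 0.0192 = 1029.
Re < 2300 → laminar flow, so f = 64/Re = 64/1029 = 0.06217 (the turbulent correlation is not needed).
Darcy-Weisbach: ΔP = f(L/D)(ρV²/2) = 0.06217·(40.6/0.334)·(1100·0.0538²/2) = 0.06217·121.6·1.592 = 12.03 Pa.
Q = V·A = 0.0538·0.08762 = 0.004714 m³/s.
Pumping power P = QΔP = 0.004714·12.03 = 0.05671 W = 0.0567 W.

P ≈ 0.0567 W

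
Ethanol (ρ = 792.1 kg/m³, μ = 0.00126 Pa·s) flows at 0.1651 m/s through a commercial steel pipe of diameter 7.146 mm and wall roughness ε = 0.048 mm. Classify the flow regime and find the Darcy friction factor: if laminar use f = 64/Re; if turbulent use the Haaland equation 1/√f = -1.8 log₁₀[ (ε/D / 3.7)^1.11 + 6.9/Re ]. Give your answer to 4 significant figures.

Re = ρVD/μ = 792.1·0.1651·0.007146/0.00126 = 741.7.
Re < 2300 → laminar, so f = 64/Re = 0.08629 (roughness is irrelevant in laminar flow).

f ≈ 0.08629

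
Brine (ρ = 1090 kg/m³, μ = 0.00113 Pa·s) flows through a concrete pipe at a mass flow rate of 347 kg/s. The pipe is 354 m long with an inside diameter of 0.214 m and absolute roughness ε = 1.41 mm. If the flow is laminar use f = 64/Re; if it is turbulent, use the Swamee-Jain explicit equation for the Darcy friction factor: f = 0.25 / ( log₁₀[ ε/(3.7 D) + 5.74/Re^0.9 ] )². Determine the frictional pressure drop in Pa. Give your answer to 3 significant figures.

A = πD²/4 = π(0.214)²/4 = 0.03597 m²; mean velocity V = ṁ/(ρA) = 347/(1090 · 0.03597) = 8.851 m/s.
Reynolds number Re = ρVD/μ = 1090 · 8.851 · 0.214 / 0.00113 = 1.827e+06.
Re > 4000 → turbulent. Relative roughness ε/D = 0.00141/0.214 = 0.00659. Swamee-Jain: f = 0.25/(log₁₀[0.00659/3.7 + 5.74/1.827e+06^0.9])² = 0.25/(log₁₀[0.00178 + 1.33e-05])² = 0.25/(-2.746)² = 0.03315.
Darcy-Weisbach: ΔP = f(L/D)(ρV²/2) = 0.03315·(354/0.214)·(1090·8.851²/2) = 0.03315·1654·4.269e+04 = 2.341e+06 Pa.

ΔP ≈ 2.34×10^6 Pa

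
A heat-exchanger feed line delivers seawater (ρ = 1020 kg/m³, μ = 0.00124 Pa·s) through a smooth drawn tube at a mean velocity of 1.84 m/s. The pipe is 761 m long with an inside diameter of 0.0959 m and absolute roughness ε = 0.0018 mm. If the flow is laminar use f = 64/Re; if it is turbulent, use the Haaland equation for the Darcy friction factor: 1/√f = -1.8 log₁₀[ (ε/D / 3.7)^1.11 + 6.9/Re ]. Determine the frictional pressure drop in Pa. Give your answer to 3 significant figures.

ΔP ≈ 228000 Pa

Reynolds number Re = ρVD/μ = 1020 · 1.84 · 0.0959 / 0.00124 = 1.451e+05.
Re > 4000 → turbulent. Relative roughness ε/D = 1.8e-06/0.0959 = 1.88e-05. Haaland: 1/√f = -1.8 log₁₀[(1.88e-05/3.7)^1.11 + 6.9/1.451e+05] = -1.8 log₁₀[1.33e-06 + 4.75e-05] = 7.76, so f = 0.01661.
Darcy-Weisbach: ΔP = f(L/D)(ρV²/2) = 0.01661·(761/0.0959)·(1020·1.84²/2) = 0.01661·7935·1727 = 2.275e+05 Pa.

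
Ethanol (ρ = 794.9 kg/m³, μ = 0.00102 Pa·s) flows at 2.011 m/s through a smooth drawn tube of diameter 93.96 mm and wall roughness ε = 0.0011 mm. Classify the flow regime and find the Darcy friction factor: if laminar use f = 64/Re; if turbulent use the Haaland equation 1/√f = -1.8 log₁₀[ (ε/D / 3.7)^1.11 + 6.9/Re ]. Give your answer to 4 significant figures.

Re = ρVD/μ = 794.9·2.011·0.09396/0.00102 = 1.473e+05.
Re > 4000 → turbulent. ε/D = 1.1e-06/0.09396 = 1.17e-05; Haaland: 1/√f = -1.8 log₁₀[7.86e-07 + 4.69e-05] = 7.78, so f = 0.01652.

f ≈ 0.01652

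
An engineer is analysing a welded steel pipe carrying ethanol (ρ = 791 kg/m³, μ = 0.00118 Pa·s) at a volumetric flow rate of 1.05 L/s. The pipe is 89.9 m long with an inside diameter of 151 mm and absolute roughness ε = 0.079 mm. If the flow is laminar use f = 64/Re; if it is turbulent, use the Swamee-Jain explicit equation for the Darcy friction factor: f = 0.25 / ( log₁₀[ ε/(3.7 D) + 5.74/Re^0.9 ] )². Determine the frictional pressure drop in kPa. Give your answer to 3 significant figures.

Q = 1.05 L/s = 1.05/1000 = 0.00105 m³/s.
Cross-sectional area A = πD²/4 = π(0.151)²/4 = 0.01791 m²; mean velocity V = Q/A = 0.00105/0.01791 = 0.05863 m/s.
Reynolds number Re = ρVD/μ = 791 · 0.05863 · 0.151 / 0.00118 = 5935.
Re > 4000 → turbulent. Relative roughness ε/D = 7.9e-05/0.151 = 0.000523. Swamee-Jain: f = 0.25/(log₁₀[0.000523/3.7 + 5.74/5935^0.9])² = 0.25/(log₁₀[0.000141 + 0.00231])² = 0.25/(-2.611)² = 0.03666.
Darcy-Weisbach: ΔP = f(L/D)(ρV²/2) = 0.03666·(89.9/0.151)·(791·0.05863²/2) = 0.03666·595.4·1.36 = 29.68 Pa.
ΔP = 29.68 Pa = 0.0297 kPa.

ΔP ≈ 0.0297 kPa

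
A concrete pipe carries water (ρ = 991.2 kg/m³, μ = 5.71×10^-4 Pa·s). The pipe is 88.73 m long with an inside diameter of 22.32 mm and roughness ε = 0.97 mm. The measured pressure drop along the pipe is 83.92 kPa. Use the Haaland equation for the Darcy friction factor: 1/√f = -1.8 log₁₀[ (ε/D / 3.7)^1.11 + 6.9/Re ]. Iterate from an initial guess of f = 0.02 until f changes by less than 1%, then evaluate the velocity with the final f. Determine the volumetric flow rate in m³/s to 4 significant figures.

Rearranging Darcy-Weisbach: V = √(2·ΔP·D/(f·L·ρ)). With ε/D = 0.00097/0.02232 = 0.0435, iterate starting from f = 0.02:
  f = 0.02 → V = √(2·8.392e+04·0.02232/(0.02·88.73·991.2)) = 1.459 m/s; Re = ρVD/μ = 5.654e+04; f → 0.0677
  f = 0.0677 → V = 0.7932 m/s; Re = 3.073e+04; f → 0.06809
Converged (Δf/f < 1%). With the final f = 0.06809: V = √(2·8.392e+04·0.02232/(0.06809·88.73·991.2)) = 0.791 m/s.
Q = V·A = 0.791·(π/4·0.02232²) = 0.0003095 m³/s = 3.095×10^-4 m³/s.

Q ≈ 3.095×10^-4 m³/s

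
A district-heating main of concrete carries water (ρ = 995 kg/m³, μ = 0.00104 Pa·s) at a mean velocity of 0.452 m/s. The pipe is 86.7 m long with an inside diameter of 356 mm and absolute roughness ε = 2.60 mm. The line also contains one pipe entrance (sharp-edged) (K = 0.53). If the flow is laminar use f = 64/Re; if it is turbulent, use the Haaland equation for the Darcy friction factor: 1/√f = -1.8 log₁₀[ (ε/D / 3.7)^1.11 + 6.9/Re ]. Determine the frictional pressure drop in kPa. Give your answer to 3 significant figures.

ΔP ≈ 0.912 kPa

Reynolds number Re = ρVD/μ = 995 · 0.452 · 0.356 / 0.00104 = 1.539e+05.
Re > 4000 → turbulent. Relative roughness ε/D = 0.0026/0.356 = 0.0073. Haaland: 1/√f = -1.8 log₁₀[(0.0073/3.7)^1.11 + 6.9/1.539e+05] = -1.8 log₁₀[0.000995 + 4.48e-05] = 5.37, so f = 0.03468.
Total minor-loss coefficient ΣK = 1·0.53 = 0.53.
ΔP = [f·L/D + ΣK]·(ρV²/2) = [0.03468·86.7/0.356 + 0.53]·(995·0.452²/2) = [8.447 + 0.53]·101.6 = 912.4 Pa.
ΔP = 912.4 Pa = 0.912 kPa.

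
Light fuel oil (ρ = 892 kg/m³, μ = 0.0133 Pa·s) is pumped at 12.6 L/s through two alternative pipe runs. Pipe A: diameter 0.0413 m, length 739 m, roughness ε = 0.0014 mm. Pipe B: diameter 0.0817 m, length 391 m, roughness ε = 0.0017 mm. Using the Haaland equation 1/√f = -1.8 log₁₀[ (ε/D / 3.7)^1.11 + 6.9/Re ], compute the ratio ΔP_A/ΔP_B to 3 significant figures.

ΔP_A/ΔP_B ≈ 48.2

Pipe A: V = Q/A = 0.0126/0.00134 = 9.405 m/s; Re = 2.605e+04; ε/D = 3.39e-05; Haaland → f = 0.02418; ΔP_A = f(L/D)(ρV²/2) = 1.707e+07 Pa.
Pipe B: V = Q/A = 0.0126/0.005242 = 2.403 m/s; Re = 1.317e+04; ε/D = 2.08e-05; Haaland → f = 0.0287; ΔP_B = f(L/D)(ρV²/2) = 3.538e+05 Pa.
ΔP_A/ΔP_B = 1.707e+07/3.538e+05 = 48.2.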